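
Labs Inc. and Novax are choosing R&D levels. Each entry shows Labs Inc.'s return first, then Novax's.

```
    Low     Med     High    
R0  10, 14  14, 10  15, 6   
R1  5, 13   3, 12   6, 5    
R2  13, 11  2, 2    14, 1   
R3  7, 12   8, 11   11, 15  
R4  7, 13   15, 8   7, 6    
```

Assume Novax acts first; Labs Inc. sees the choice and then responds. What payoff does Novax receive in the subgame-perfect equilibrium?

11

Solve by backward induction (Novax leads).
- Low: Labs Inc. compares 10, 5, 13, 7, 7 and picks R2; Novax would get 11.
- Med: Labs Inc. compares 14, 3, 2, 8, 15 and picks R4; Novax would get 8.
- High: Labs Inc. compares 15, 6, 14, 11, 7 and picks R0; Novax would get 6.
Maximizing over 11, 8, 6, Novax chooses Low. Subgame-perfect outcome: (R2, Low) with payoffs (13, 11).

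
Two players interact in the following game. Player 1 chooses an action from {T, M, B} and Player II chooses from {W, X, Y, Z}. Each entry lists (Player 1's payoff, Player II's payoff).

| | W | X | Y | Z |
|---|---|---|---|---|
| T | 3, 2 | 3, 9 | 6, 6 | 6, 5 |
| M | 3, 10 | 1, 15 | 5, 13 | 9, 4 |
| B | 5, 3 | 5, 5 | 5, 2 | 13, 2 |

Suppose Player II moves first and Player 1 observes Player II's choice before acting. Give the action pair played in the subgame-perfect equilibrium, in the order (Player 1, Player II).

(T, Y)

Backward induction with Player II moving first.
- W: BR = B, leader payoff 3.
- X: BR = B, leader payoff 5.
- Y: BR = T, leader payoff 6.
- Z: BR = B, leader payoff 2.
Maximizing over 3, 5, 6, 2, Player II chooses Y. Subgame-perfect outcome: (T, Y) with payoffs (6, 6).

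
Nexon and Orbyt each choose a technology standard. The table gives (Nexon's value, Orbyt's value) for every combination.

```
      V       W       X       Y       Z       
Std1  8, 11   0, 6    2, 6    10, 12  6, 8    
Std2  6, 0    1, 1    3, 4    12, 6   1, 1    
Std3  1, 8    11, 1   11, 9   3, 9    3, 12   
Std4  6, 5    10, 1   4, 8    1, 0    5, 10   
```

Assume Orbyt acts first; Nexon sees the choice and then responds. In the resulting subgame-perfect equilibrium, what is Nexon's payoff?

8

Work backward from Nexon's decision.
- V → Nexon plays Std1 (best of 8, 6, 1, 6); Orbyt gets 11.
- W → Nexon plays Std3 (best of 0, 1, 11, 10); Orbyt gets 1.
- X → Nexon plays Std3 (best of 2, 3, 11, 4); Orbyt gets 9.
- Y → Nexon plays Std2 (best of 10, 12, 3, 1); Orbyt gets 6.
- Z → Nexon plays Std1 (best of 6, 1, 3, 5); Orbyt gets 8.
Maximizing over 11, 1, 9, 6, 8, Orbyt chooses V. Subgame-perfect outcome: (Std1, V) with payoffs (8, 11).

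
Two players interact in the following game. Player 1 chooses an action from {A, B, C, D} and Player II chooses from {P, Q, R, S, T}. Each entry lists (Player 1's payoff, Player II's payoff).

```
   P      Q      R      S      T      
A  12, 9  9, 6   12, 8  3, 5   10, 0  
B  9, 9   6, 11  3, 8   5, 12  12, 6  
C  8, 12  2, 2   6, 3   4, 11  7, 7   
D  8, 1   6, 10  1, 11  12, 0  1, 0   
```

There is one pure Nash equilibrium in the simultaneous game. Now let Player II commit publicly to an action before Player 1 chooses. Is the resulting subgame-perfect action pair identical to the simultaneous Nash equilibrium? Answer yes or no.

yes

Player 1 best-responds to each possible Player II move:
- P → Player 1 plays A (best of 12, 9, 8, 8); Player II gets 9.
- Q → Player 1 plays A (best of 9, 6, 2, 6); Player II gets 6.
- R → Player 1 plays A (best of 12, 3, 6, 1); Player II gets 8.
- S → Player 1 plays D (best of 3, 5, 4, 12); Player II gets 0.
- T → Player 1 plays B (best of 10, 12, 7, 1); Player II gets 6.
Player II's induced payoffs are 9, 6, 8, 0, 6, so Player II commits to P. Subgame-perfect outcome: (A, P) with payoffs (12, 9).
Under simultaneous play:
Player 1's best replies: P→A; Q→A; R→A; S→D; T→B.
Player II's best replies: A→P; B→S; C→P; D→R.
Only (A, P) has each player best-responding; Nash payoffs (12, 9).
Sequential outcome (A, P) coincides with the Nash profile (A, P).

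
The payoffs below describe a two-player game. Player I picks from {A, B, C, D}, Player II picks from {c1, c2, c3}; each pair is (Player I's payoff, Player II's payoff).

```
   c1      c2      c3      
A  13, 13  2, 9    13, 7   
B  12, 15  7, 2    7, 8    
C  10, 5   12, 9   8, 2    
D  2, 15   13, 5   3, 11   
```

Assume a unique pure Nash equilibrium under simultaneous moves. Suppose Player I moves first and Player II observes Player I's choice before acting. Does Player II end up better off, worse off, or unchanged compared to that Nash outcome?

Player II best-responds to each possible Player I move:
- A: BR = c1, leader payoff 13.
- B: BR = c1, leader payoff 12.
- C: BR = c2, leader payoff 12.
- D: BR = c1, leader payoff 2.
Among 13, 12, 12, 2, the best is 13 at A. Subgame-perfect outcome: (A, c1) with payoffs (13, 13).
Under simultaneous play:
Player I's best replies: c1→A; c2→D; c3→A.
Player II's best replies: A→c1; B→c1; C→c2; D→c1.
Only (A, c1) has each player best-responding; Nash payoffs (13, 13).
Player II earns 13 sequentially versus 13 at the Nash outcome: unchanged.

unchanged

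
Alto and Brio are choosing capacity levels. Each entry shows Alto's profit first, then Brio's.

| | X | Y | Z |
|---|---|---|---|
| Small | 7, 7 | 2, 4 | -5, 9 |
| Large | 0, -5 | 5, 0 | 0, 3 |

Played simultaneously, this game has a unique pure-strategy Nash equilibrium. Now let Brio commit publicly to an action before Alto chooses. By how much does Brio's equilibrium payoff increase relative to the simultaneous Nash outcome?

4

Backward induction with Brio moving first.
- X: Alto compares 7, 0 and picks Small; Brio would get 7.
- Y: Alto compares 2, 5 and picks Large; Brio would get 0.
- Z: Alto compares -5, 0 and picks Large; Brio would get 3.
Brio's induced payoffs are 7, 0, 3, so Brio commits to X. Subgame-perfect outcome: (Small, X) with payoffs (7, 7).
For the simultaneous game, intersect best replies.
Alto's best replies: X→Small; Y→Large; Z→Large.
Brio's best replies: Small→Z; Large→Z.
Only (Large, Z) has each player best-responding; Nash payoffs (0, 3).
Brio's commitment gain: 7 − 3 = 4.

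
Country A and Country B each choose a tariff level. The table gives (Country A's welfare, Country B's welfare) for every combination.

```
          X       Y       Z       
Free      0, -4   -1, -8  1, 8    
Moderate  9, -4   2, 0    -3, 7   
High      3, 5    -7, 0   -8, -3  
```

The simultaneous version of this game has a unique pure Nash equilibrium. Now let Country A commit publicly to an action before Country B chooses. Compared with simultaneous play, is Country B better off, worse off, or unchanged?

worse off

Country B best-responds to each possible Country A move:
- Free → Country B plays Z (best of -4, -8, 8); Country A gets 1.
- Moderate → Country B plays Z (best of -4, 0, 7); Country A gets -3.
- High → Country B plays X (best of 5, 0, -3); Country A gets 3.
Country A's induced payoffs are 1, -3, 3, so Country A commits to High. Subgame-perfect outcome: (High, X) with payoffs (3, 5).
Now find the simultaneous Nash equilibrium.
Country A's best replies: X→Moderate; Y→Moderate; Z→Free.
Country B's best replies: Free→Z; Moderate→Z; High→X.
The unique mutual best reply is (Free, Z), giving (1, 8).
Country B earns 5 sequentially versus 8 at the Nash outcome: worse off.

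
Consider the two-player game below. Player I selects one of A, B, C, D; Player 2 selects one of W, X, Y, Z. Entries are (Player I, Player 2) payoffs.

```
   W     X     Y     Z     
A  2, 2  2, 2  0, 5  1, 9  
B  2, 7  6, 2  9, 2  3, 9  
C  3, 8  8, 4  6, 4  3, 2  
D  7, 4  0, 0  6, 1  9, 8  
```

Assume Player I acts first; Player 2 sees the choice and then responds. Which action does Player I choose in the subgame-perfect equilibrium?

Player 2 best-responds to each possible Player I move:
- A: Player 2 compares 2, 2, 5, 9 and picks Z; Player I would get 1.
- B: Player 2 compares 7, 2, 2, 9 and picks Z; Player I would get 3.
- C: Player 2 compares 8, 4, 4, 2 and picks W; Player I would get 3.
- D: Player 2 compares 4, 0, 1, 8 and picks Z; Player I would get 9.
Player I's induced payoffs are 1, 3, 3, 9, so Player I commits to D. Subgame-perfect outcome: (D, Z) with payoffs (9, 8).

D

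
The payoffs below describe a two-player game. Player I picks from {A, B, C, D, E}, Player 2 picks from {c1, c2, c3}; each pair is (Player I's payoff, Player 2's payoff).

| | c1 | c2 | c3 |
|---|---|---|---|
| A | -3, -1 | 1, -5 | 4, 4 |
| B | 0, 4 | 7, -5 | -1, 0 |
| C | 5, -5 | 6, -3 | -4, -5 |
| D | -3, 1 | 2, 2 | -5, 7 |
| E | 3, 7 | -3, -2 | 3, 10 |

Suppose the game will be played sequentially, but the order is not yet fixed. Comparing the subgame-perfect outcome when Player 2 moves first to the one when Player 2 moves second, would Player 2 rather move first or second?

If Player I leads: Player 2's best replies are A→c3, B→c1, C→c2, D→c3, E→c3; Player I's induced payoffs 4, 0, 6, -5, 3; outcome (C, c2), payoffs (6, -3).
If Player 2 leads: Player I's best replies are c1→C, c2→B, c3→A; Player 2's induced payoffs -5, -5, 4; outcome (A, c3), payoffs (4, 4).
Player 2 gets 4 moving first and -3 moving second, so Player 2 prefers to move first.

first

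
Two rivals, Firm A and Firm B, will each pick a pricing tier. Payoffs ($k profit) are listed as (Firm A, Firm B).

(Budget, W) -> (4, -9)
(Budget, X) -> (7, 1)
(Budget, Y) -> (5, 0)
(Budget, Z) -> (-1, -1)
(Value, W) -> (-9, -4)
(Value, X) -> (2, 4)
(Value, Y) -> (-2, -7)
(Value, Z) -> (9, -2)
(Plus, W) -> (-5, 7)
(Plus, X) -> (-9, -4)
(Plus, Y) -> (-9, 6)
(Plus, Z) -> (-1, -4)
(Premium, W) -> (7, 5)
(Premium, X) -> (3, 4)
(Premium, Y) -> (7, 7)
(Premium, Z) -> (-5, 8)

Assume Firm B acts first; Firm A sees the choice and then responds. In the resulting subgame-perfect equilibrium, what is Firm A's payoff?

7

Firm A best-responds to each possible Firm B move:
- W: BR = Premium, leader payoff 5.
- X: BR = Budget, leader payoff 1.
- Y: BR = Premium, leader payoff 7.
- Z: BR = Value, leader payoff -2.
Firm B's induced payoffs are 5, 1, 7, -2, so Firm B commits to Y. Subgame-perfect outcome: (Premium, Y) with payoffs (7, 7).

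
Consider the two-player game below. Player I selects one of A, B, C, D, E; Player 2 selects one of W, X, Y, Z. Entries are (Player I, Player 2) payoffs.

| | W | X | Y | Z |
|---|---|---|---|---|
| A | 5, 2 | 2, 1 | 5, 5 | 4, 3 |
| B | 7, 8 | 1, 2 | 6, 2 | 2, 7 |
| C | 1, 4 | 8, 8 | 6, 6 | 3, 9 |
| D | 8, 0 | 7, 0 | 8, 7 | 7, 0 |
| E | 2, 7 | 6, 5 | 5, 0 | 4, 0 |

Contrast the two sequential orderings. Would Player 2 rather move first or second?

If Player I leads: Player 2's best replies are A→Y, B→W, C→Z, D→Y, E→W; Player I's induced payoffs 5, 7, 3, 8, 2; outcome (D, Y), payoffs (8, 7).
If Player 2 leads: Player I's best replies are W→D, X→C, Y→D, Z→D; Player 2's induced payoffs 0, 8, 7, 0; outcome (C, X), payoffs (8, 8).
Player 2 gets 8 moving first and 7 moving second, so Player 2 prefers to move first.

first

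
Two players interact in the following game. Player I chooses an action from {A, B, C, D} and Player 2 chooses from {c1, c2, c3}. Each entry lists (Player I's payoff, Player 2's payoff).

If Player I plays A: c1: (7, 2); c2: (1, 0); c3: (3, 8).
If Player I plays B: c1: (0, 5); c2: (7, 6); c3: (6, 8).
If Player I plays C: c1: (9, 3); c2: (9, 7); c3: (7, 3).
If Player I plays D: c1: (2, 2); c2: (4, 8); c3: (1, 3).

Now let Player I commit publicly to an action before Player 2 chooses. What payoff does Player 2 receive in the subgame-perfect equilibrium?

Player 2 best-responds to each possible Player I move:
- A → Player 2 plays c3 (best of 2, 0, 8); Player I gets 3.
- B → Player 2 plays c3 (best of 5, 6, 8); Player I gets 6.
- C → Player 2 plays c2 (best of 3, 7, 3); Player I gets 9.
- D → Player 2 plays c2 (best of 2, 8, 3); Player I gets 4.
Maximizing over 3, 6, 9, 4, Player I chooses C. Subgame-perfect outcome: (C, c2) with payoffs (9, 7).

7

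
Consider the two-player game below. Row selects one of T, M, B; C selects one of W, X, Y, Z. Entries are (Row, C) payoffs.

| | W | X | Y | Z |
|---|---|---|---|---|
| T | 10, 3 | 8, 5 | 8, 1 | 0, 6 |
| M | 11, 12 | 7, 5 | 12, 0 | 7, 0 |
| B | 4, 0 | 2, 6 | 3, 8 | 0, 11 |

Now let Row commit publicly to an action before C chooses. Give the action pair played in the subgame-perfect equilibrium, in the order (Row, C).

(M, W)

Work backward from C's decision.
- T: C compares 3, 5, 1, 6 and picks Z; Row would get 0.
- M: C compares 12, 5, 0, 0 and picks W; Row would get 11.
- B: C compares 0, 6, 8, 11 and picks Z; Row would get 0.
Among 0, 11, 0, the best is 11 at M. Subgame-perfect outcome: (M, W) with payoffs (11, 12).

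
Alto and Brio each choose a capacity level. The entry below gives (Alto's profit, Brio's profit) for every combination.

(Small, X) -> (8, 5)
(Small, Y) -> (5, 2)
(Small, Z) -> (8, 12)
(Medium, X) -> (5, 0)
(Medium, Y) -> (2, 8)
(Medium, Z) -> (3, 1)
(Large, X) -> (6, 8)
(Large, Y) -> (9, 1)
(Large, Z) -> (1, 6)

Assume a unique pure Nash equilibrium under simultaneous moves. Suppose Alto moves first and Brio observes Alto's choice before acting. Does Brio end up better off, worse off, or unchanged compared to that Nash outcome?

unchanged

Backward induction with Alto moving first.
- Small: Brio compares 5, 2, 12 and picks Z; Alto would get 8.
- Medium: Brio compares 0, 8, 1 and picks Y; Alto would get 2.
- Large: Brio compares 8, 1, 6 and picks X; Alto would get 6.
Maximizing over 8, 2, 6, Alto chooses Small. Subgame-perfect outcome: (Small, Z) with payoffs (8, 12).
Now find the simultaneous Nash equilibrium.
Alto's best replies: X→Small; Y→Large; Z→Small.
Brio's best replies: Small→Z; Medium→Y; Large→X.
Only (Small, Z) has each player best-responding; Nash payoffs (8, 12).
Brio earns 12 sequentially versus 12 at the Nash outcome: unchanged.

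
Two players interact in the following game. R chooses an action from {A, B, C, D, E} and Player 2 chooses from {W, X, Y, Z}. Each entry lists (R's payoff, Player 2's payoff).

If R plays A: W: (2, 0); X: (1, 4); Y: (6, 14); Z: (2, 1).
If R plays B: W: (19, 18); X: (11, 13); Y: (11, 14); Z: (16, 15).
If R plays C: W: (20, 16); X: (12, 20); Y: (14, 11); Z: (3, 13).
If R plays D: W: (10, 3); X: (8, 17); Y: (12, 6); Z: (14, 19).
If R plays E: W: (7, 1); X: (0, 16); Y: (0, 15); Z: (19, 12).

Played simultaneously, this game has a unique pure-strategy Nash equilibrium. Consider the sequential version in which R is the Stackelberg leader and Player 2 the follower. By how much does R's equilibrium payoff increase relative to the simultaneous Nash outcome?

Backward induction with R moving first.
- A: BR = Y, leader payoff 6.
- B: BR = W, leader payoff 19.
- C: BR = X, leader payoff 12.
- D: BR = Z, leader payoff 14.
- E: BR = X, leader payoff 0.
R's induced payoffs are 6, 19, 12, 14, 0, so R commits to B. Subgame-perfect outcome: (B, W) with payoffs (19, 18).
For the simultaneous game, intersect best replies.
R's best replies: W→C; X→C; Y→C; Z→E.
Player 2's best replies: A→Y; B→W; C→X; D→Z; E→X.
The unique mutual best reply is (C, X), giving (12, 20).
R's commitment gain: 19 − 12 = 7.

7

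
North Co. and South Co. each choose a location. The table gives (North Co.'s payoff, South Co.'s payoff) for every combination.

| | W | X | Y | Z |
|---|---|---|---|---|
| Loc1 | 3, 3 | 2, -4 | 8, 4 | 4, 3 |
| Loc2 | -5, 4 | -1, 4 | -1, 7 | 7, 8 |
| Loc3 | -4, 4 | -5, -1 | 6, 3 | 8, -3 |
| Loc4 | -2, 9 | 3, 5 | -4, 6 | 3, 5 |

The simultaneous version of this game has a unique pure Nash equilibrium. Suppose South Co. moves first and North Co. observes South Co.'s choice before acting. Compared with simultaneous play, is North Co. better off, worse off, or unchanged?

worse off

Solve by backward induction (South Co. leads).
- W → North Co. plays Loc1 (best of 3, -5, -4, -2); South Co. gets 3.
- X → North Co. plays Loc4 (best of 2, -1, -5, 3); South Co. gets 5.
- Y → North Co. plays Loc1 (best of 8, -1, 6, -4); South Co. gets 4.
- Z → North Co. plays Loc3 (best of 4, 7, 8, 3); South Co. gets -3.
Among 3, 5, 4, -3, the best is 5 at X. Subgame-perfect outcome: (Loc4, X) with payoffs (3, 5).
For the simultaneous game, intersect best replies.
North Co.'s best replies: W→Loc1; X→Loc4; Y→Loc1; Z→Loc3.
South Co.'s best replies: Loc1→Y; Loc2→Z; Loc3→W; Loc4→W.
Only (Loc1, Y) has each player best-responding; Nash payoffs (8, 4).
North Co. earns 3 sequentially versus 8 at the Nash outcome: worse off.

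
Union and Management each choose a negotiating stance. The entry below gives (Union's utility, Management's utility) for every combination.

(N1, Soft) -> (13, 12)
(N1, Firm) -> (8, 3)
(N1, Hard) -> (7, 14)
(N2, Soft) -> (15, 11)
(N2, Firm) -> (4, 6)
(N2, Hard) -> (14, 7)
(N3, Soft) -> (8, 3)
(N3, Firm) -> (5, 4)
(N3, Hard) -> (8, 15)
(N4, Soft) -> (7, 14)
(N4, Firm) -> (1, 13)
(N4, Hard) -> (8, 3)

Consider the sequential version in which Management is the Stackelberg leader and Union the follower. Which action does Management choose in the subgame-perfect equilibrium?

Work backward from Union's decision.
- Soft: Union compares 13, 15, 8, 7 and picks N2; Management would get 11.
- Firm: Union compares 8, 4, 5, 1 and picks N1; Management would get 3.
- Hard: Union compares 7, 14, 8, 8 and picks N2; Management would get 7.
Management's induced payoffs are 11, 3, 7, so Management commits to Soft. Subgame-perfect outcome: (N2, Soft) with payoffs (15, 11).

Soft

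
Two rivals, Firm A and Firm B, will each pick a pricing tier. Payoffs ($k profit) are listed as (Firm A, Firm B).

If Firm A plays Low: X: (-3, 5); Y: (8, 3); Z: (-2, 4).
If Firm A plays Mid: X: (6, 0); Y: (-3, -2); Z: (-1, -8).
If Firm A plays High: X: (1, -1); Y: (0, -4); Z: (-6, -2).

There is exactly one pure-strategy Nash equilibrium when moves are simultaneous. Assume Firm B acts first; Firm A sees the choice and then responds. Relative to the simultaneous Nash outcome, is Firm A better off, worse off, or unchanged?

better off

Backward induction with Firm B moving first.
- X: Firm A compares -3, 6, 1 and picks Mid; Firm B would get 0.
- Y: Firm A compares 8, -3, 0 and picks Low; Firm B would get 3.
- Z: Firm A compares -2, -1, -6 and picks Mid; Firm B would get -8.
Firm B's induced payoffs are 0, 3, -8, so Firm B commits to Y. Subgame-perfect outcome: (Low, Y) with payoffs (8, 3).
For the simultaneous game, intersect best replies.
Firm A's best replies: X→Mid; Y→Low; Z→Mid.
Firm B's best replies: Low→X; Mid→X; High→X.
Only (Mid, X) has each player best-responding; Nash payoffs (6, 0).
Firm A earns 8 sequentially versus 6 at the Nash outcome: better off.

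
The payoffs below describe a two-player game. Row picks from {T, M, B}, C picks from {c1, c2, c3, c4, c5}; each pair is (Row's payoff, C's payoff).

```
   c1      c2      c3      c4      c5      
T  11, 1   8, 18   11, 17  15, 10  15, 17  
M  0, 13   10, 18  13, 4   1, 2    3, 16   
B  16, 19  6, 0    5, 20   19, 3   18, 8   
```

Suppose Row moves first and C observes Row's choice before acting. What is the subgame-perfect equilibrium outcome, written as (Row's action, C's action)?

(M, c2)

C best-responds to each possible Row move:
- T: BR = c2, leader payoff 8.
- M: BR = c2, leader payoff 10.
- B: BR = c3, leader payoff 5.
Row's induced payoffs are 8, 10, 5, so Row commits to M. Subgame-perfect outcome: (M, c2) with payoffs (10, 18).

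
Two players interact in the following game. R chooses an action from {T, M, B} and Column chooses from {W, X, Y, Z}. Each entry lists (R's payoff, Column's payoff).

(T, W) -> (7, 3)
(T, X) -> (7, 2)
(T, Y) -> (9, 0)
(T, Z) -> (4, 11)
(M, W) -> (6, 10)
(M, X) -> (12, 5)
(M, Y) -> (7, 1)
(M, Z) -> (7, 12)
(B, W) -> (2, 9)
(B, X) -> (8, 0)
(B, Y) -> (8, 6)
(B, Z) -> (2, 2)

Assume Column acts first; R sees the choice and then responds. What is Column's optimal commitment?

Z

Solve by backward induction (Column leads).
- W: R compares 7, 6, 2 and picks T; Column would get 3.
- X: R compares 7, 12, 8 and picks M; Column would get 5.
- Y: R compares 9, 7, 8 and picks T; Column would get 0.
- Z: R compares 4, 7, 2 and picks M; Column would get 12.
Maximizing over 3, 5, 0, 12, Column chooses Z. Subgame-perfect outcome: (M, Z) with payoffs (7, 12).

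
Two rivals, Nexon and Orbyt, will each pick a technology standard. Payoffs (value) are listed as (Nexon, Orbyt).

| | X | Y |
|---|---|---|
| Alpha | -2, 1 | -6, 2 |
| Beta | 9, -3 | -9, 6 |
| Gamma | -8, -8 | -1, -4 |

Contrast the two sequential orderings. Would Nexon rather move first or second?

second

If Nexon leads: Orbyt's best replies are Alpha→Y, Beta→Y, Gamma→Y; Nexon's induced payoffs -6, -9, -1; outcome (Gamma, Y), payoffs (-1, -4).
If Orbyt leads: Nexon's best replies are X→Beta, Y→Gamma; Orbyt's induced payoffs -3, -4; outcome (Beta, X), payoffs (9, -3).
Nexon gets -1 moving first and 9 moving second, so Nexon prefers to move second.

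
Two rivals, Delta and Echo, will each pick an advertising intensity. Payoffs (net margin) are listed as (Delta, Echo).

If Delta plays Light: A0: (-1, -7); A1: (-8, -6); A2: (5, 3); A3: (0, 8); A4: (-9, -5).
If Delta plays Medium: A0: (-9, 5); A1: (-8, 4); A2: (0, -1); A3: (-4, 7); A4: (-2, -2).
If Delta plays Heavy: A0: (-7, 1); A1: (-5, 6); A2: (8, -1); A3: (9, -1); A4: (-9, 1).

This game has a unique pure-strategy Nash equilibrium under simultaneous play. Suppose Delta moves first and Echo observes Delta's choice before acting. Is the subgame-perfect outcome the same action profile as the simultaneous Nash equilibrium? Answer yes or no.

Echo best-responds to each possible Delta move:
- Light: Echo compares -7, -6, 3, 8, -5 and picks A3; Delta would get 0.
- Medium: Echo compares 5, 4, -1, 7, -2 and picks A3; Delta would get -4.
- Heavy: Echo compares 1, 6, -1, -1, 1 and picks A1; Delta would get -5.
Maximizing over 0, -4, -5, Delta chooses Light. Subgame-perfect outcome: (Light, A3) with payoffs (0, 8).
For the simultaneous game, intersect best replies.
Delta's best replies: A0→Light; A1→Heavy; A2→Heavy; A3→Heavy; A4→Medium.
Echo's best replies: Light→A3; Medium→A3; Heavy→A1.
Only (Heavy, A1) has each player best-responding; Nash payoffs (-5, 6).
Sequential outcome (Light, A3) differs from the Nash profile (Heavy, A1).

no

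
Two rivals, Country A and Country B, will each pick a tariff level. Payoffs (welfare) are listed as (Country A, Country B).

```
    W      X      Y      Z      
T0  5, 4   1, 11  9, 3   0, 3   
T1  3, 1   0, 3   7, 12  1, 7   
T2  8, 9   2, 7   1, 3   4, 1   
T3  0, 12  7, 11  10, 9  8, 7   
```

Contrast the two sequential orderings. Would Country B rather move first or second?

first

If Country A leads: Country B's best replies are T0→X, T1→Y, T2→W, T3→W; Country A's induced payoffs 1, 7, 8, 0; outcome (T2, W), payoffs (8, 9).
If Country B leads: Country A's best replies are W→T2, X→T3, Y→T3, Z→T3; Country B's induced payoffs 9, 11, 9, 7; outcome (T3, X), payoffs (7, 11).
Country B gets 11 moving first and 9 moving second, so Country B prefers to move first.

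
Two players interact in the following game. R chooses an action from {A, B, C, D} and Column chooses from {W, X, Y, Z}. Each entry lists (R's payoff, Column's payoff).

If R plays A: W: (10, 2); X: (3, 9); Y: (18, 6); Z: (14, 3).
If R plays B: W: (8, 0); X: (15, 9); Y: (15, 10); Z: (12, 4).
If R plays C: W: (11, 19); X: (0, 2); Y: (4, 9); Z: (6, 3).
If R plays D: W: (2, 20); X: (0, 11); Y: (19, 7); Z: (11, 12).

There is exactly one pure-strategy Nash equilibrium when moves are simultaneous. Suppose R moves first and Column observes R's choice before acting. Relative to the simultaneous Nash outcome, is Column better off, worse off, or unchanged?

Solve by backward induction (R leads).
- A → Column plays X (best of 2, 9, 6, 3); R gets 3.
- B → Column plays Y (best of 0, 9, 10, 4); R gets 15.
- C → Column plays W (best of 19, 2, 9, 3); R gets 11.
- D → Column plays W (best of 20, 11, 7, 12); R gets 2.
R's induced payoffs are 3, 15, 11, 2, so R commits to B. Subgame-perfect outcome: (B, Y) with payoffs (15, 10).
For the simultaneous game, intersect best replies.
R's best replies: W→C; X→B; Y→D; Z→A.
Column's best replies: A→X; B→Y; C→W; D→W.
Only (C, W) has each player best-responding; Nash payoffs (11, 19).
Column earns 10 sequentially versus 19 at the Nash outcome: worse off.

worse off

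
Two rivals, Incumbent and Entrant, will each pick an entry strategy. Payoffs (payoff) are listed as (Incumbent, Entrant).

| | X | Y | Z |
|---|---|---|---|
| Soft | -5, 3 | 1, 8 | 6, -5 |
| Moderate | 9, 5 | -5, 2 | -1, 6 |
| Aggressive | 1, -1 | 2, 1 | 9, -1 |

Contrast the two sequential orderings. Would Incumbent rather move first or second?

second

If Incumbent leads: Entrant's best replies are Soft→Y, Moderate→Z, Aggressive→Y; Incumbent's induced payoffs 1, -1, 2; outcome (Aggressive, Y), payoffs (2, 1).
If Entrant leads: Incumbent's best replies are X→Moderate, Y→Aggressive, Z→Aggressive; Entrant's induced payoffs 5, 1, -1; outcome (Moderate, X), payoffs (9, 5).
Incumbent gets 2 moving first and 9 moving second, so Incumbent prefers to move second.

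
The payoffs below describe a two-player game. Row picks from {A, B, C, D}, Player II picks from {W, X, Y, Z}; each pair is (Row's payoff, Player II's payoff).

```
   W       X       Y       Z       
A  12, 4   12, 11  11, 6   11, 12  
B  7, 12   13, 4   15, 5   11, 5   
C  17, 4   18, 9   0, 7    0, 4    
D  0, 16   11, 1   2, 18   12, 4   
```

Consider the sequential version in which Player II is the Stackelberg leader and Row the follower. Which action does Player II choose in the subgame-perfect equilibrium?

X

Row best-responds to each possible Player II move:
- W: Row compares 12, 7, 17, 0 and picks C; Player II would get 4.
- X: Row compares 12, 13, 18, 11 and picks C; Player II would get 9.
- Y: Row compares 11, 15, 0, 2 and picks B; Player II would get 5.
- Z: Row compares 11, 11, 0, 12 and picks D; Player II would get 4.
Among 4, 9, 5, 4, the best is 9 at X. Subgame-perfect outcome: (C, X) with payoffs (18, 9).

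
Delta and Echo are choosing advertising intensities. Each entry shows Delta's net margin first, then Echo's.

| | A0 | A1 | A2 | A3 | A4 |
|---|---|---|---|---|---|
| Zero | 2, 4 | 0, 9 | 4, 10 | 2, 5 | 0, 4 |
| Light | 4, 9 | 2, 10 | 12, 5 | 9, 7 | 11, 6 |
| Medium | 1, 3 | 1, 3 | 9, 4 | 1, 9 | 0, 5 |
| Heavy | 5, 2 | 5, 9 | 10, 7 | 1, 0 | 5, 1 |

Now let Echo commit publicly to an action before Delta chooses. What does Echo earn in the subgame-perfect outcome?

Delta best-responds to each possible Echo move:
- A0: BR = Heavy, leader payoff 2.
- A1: BR = Heavy, leader payoff 9.
- A2: BR = Light, leader payoff 5.
- A3: BR = Light, leader payoff 7.
- A4: BR = Light, leader payoff 6.
Echo's induced payoffs are 2, 9, 5, 7, 6, so Echo commits to A1. Subgame-perfect outcome: (Heavy, A1) with payoffs (5, 9).

9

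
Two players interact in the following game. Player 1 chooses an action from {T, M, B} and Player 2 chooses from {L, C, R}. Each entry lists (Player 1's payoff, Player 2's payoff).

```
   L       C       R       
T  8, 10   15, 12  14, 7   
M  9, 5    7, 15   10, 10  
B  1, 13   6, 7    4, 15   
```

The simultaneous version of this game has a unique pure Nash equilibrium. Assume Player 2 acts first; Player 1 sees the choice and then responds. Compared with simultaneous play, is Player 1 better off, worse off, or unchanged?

Backward induction with Player 2 moving first.
- L: Player 1 compares 8, 9, 1 and picks M; Player 2 would get 5.
- C: Player 1 compares 15, 7, 6 and picks T; Player 2 would get 12.
- R: Player 1 compares 14, 10, 4 and picks T; Player 2 would get 7.
Among 5, 12, 7, the best is 12 at C. Subgame-perfect outcome: (T, C) with payoffs (15, 12).
For the simultaneous game, intersect best replies.
Player 1's best replies: L→M; C→T; R→T.
Player 2's best replies: T→C; M→C; B→R.
The unique mutual best reply is (T, C), giving (15, 12).
Player 1 earns 15 sequentially versus 15 at the Nash outcome: unchanged.

unchanged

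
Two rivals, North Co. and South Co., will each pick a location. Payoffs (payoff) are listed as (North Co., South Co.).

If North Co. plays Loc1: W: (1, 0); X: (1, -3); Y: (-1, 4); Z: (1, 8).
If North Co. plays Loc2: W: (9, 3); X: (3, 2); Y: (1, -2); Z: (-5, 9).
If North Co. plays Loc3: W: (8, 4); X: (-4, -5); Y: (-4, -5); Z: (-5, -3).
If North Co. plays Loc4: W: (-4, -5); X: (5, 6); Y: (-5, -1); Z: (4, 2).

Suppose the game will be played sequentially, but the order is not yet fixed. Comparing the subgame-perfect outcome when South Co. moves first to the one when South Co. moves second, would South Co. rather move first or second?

first

If North Co. leads: South Co.'s best replies are Loc1→Z, Loc2→Z, Loc3→W, Loc4→X; North Co.'s induced payoffs 1, -5, 8, 5; outcome (Loc3, W), payoffs (8, 4).
If South Co. leads: North Co.'s best replies are W→Loc2, X→Loc4, Y→Loc2, Z→Loc4; South Co.'s induced payoffs 3, 6, -2, 2; outcome (Loc4, X), payoffs (5, 6).
South Co. gets 6 moving first and 4 moving second, so South Co. prefers to move first.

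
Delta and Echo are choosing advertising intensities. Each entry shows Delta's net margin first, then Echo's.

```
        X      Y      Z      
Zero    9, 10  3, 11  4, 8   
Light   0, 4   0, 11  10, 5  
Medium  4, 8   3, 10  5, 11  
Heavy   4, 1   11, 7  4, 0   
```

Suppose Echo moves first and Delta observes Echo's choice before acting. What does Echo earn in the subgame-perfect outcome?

Work backward from Delta's decision.
- X: BR = Zero, leader payoff 10.
- Y: BR = Heavy, leader payoff 7.
- Z: BR = Light, leader payoff 5.
Among 10, 7, 5, the best is 10 at X. Subgame-perfect outcome: (Zero, X) with payoffs (9, 10).

10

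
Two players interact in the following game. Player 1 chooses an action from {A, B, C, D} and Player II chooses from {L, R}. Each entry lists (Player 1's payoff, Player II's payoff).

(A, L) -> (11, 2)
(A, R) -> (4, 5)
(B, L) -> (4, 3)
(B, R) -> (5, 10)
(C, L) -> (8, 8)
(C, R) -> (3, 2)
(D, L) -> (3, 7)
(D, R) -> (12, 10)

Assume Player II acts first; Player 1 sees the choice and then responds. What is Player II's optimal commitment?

R

Work backward from Player 1's decision.
- L → Player 1 plays A (best of 11, 4, 8, 3); Player II gets 2.
- R → Player 1 plays D (best of 4, 5, 3, 12); Player II gets 10.
Player II's induced payoffs are 2, 10, so Player II commits to R. Subgame-perfect outcome: (D, R) with payoffs (12, 10).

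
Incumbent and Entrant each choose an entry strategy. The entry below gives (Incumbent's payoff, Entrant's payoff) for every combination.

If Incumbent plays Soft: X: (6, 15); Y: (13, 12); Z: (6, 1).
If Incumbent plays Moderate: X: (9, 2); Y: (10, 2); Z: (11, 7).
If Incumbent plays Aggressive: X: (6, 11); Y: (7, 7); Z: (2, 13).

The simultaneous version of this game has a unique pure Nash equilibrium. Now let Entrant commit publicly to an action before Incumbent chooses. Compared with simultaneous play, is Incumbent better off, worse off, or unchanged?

Work backward from Incumbent's decision.
- X: BR = Moderate, leader payoff 2.
- Y: BR = Soft, leader payoff 12.
- Z: BR = Moderate, leader payoff 7.
Among 2, 12, 7, the best is 12 at Y. Subgame-perfect outcome: (Soft, Y) with payoffs (13, 12).
For the simultaneous game, intersect best replies.
Incumbent's best replies: X→Moderate; Y→Soft; Z→Moderate.
Entrant's best replies: Soft→X; Moderate→Z; Aggressive→Z.
Only (Moderate, Z) has each player best-responding; Nash payoffs (11, 7).
Incumbent earns 13 sequentially versus 11 at the Nash outcome: better off.

better off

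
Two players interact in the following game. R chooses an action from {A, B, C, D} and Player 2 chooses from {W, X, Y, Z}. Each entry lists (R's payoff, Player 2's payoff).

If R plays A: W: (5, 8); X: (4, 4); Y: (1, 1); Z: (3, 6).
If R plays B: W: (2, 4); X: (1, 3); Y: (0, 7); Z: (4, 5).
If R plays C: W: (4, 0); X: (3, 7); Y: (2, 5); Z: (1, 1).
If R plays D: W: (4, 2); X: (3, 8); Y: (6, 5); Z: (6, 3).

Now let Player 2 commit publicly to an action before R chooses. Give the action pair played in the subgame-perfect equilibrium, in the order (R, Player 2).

Backward induction with Player 2 moving first.
- W → R plays A (best of 5, 2, 4, 4); Player 2 gets 8.
- X → R plays A (best of 4, 1, 3, 3); Player 2 gets 4.
- Y → R plays D (best of 1, 0, 2, 6); Player 2 gets 5.
- Z → R plays D (best of 3, 4, 1, 6); Player 2 gets 3.
Among 8, 4, 5, 3, the best is 8 at W. Subgame-perfect outcome: (A, W) with payoffs (5, 8).

(A, W)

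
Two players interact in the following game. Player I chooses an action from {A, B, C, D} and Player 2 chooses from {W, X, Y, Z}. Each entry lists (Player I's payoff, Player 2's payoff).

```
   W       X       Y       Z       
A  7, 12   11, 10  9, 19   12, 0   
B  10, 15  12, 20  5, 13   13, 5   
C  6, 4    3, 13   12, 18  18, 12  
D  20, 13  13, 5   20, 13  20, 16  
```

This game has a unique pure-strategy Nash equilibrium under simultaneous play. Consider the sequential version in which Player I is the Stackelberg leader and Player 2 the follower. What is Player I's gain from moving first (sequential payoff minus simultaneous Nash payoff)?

Solve by backward induction (Player I leads).
- A: BR = Y, leader payoff 9.
- B: BR = X, leader payoff 12.
- C: BR = Y, leader payoff 12.
- D: BR = Z, leader payoff 20.
Maximizing over 9, 12, 12, 20, Player I chooses D. Subgame-perfect outcome: (D, Z) with payoffs (20, 16).
For the simultaneous game, intersect best replies.
Player I's best replies: W→D; X→D; Y→D; Z→D.
Player 2's best replies: A→Y; B→X; C→Y; D→Z.
The unique mutual best reply is (D, Z), giving (20, 16).
Player I's commitment gain: 20 − 20 = 0.

0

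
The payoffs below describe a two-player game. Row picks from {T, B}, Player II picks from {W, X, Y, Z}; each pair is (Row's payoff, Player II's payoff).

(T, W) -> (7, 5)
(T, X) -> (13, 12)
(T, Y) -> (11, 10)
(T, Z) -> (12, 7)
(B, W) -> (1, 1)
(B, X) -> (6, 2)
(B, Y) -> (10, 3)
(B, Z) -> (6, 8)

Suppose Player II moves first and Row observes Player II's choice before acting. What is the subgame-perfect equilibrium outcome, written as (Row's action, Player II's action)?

(T, X)

Backward induction with Player II moving first.
- W: Row compares 7, 1 and picks T; Player II would get 5.
- X: Row compares 13, 6 and picks T; Player II would get 12.
- Y: Row compares 11, 10 and picks T; Player II would get 10.
- Z: Row compares 12, 6 and picks T; Player II would get 7.
Maximizing over 5, 12, 10, 7, Player II chooses X. Subgame-perfect outcome: (T, X) with payoffs (13, 12).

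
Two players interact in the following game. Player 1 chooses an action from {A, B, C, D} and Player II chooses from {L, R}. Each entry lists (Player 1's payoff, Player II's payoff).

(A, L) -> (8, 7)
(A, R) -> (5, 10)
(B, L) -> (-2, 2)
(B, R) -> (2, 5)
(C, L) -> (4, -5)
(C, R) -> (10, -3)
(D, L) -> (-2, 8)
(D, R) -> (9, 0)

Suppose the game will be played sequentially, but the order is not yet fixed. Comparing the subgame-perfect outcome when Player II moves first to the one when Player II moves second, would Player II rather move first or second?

If Player 1 leads: Player II's best replies are A→R, B→R, C→R, D→L; Player 1's induced payoffs 5, 2, 10, -2; outcome (C, R), payoffs (10, -3).
If Player II leads: Player 1's best replies are L→A, R→C; Player II's induced payoffs 7, -3; outcome (A, L), payoffs (8, 7).
Player II gets 7 moving first and -3 moving second, so Player II prefers to move first.

first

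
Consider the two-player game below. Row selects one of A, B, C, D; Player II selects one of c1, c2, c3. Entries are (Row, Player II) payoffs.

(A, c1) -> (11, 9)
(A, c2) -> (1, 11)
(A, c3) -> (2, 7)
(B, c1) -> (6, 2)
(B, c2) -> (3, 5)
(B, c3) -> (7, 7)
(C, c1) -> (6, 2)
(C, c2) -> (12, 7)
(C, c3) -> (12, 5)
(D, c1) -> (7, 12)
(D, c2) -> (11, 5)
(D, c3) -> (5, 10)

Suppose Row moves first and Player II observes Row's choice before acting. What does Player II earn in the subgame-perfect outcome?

7

Work backward from Player II's decision.
- A: Player II compares 9, 11, 7 and picks c2; Row would get 1.
- B: Player II compares 2, 5, 7 and picks c3; Row would get 7.
- C: Player II compares 2, 7, 5 and picks c2; Row would get 12.
- D: Player II compares 12, 5, 10 and picks c1; Row would get 7.
Among 1, 7, 12, 7, the best is 12 at C. Subgame-perfect outcome: (C, c2) with payoffs (12, 7).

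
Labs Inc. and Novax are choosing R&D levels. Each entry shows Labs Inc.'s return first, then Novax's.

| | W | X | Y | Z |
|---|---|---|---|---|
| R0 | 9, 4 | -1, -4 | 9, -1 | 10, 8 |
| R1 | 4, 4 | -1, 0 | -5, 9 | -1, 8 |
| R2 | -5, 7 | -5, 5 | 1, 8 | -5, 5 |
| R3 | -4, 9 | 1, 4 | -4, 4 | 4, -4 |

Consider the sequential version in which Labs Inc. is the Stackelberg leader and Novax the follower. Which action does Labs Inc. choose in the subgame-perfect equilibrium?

R0

Solve by backward induction (Labs Inc. leads).
- R0 → Novax plays Z (best of 4, -4, -1, 8); Labs Inc. gets 10.
- R1 → Novax plays Y (best of 4, 0, 9, 8); Labs Inc. gets -5.
- R2 → Novax plays Y (best of 7, 5, 8, 5); Labs Inc. gets 1.
- R3 → Novax plays W (best of 9, 4, 4, -4); Labs Inc. gets -4.
Among 10, -5, 1, -4, the best is 10 at R0. Subgame-perfect outcome: (R0, Z) with payoffs (10, 8).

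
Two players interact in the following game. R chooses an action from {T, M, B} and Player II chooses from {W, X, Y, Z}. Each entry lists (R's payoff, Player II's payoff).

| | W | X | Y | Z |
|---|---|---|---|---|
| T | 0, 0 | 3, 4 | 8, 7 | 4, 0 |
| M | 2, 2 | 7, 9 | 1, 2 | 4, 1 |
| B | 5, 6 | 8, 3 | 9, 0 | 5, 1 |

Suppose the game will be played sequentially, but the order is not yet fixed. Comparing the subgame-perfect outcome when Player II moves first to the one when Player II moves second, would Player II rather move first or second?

second

If R leads: Player II's best replies are T→Y, M→X, B→W; R's induced payoffs 8, 7, 5; outcome (T, Y), payoffs (8, 7).
If Player II leads: R's best replies are W→B, X→B, Y→B, Z→B; Player II's induced payoffs 6, 3, 0, 1; outcome (B, W), payoffs (5, 6).
Player II gets 6 moving first and 7 moving second, so Player II prefers to move second.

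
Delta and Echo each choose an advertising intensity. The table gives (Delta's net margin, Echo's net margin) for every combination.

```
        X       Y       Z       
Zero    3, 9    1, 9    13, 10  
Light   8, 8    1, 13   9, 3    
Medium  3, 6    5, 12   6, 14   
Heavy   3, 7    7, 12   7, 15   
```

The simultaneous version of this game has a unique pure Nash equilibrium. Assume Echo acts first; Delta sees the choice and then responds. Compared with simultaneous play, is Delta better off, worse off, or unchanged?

Solve by backward induction (Echo leads).
- X → Delta plays Light (best of 3, 8, 3, 3); Echo gets 8.
- Y → Delta plays Heavy (best of 1, 1, 5, 7); Echo gets 12.
- Z → Delta plays Zero (best of 13, 9, 6, 7); Echo gets 10.
Echo's induced payoffs are 8, 12, 10, so Echo commits to Y. Subgame-perfect outcome: (Heavy, Y) with payoffs (7, 12).
For the simultaneous game, intersect best replies.
Delta's best replies: X→Light; Y→Heavy; Z→Zero.
Echo's best replies: Zero→Z; Light→Y; Medium→Z; Heavy→Z.
The unique mutual best reply is (Zero, Z), giving (13, 10).
Delta earns 7 sequentially versus 13 at the Nash outcome: worse off.

worse off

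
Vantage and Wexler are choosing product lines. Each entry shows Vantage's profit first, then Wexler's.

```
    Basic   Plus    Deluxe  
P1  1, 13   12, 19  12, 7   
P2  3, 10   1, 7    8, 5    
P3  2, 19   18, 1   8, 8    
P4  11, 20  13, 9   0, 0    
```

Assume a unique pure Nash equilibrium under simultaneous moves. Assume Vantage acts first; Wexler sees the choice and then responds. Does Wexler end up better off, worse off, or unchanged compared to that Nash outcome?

Wexler best-responds to each possible Vantage move:
- P1 → Wexler plays Plus (best of 13, 19, 7); Vantage gets 12.
- P2 → Wexler plays Basic (best of 10, 7, 5); Vantage gets 3.
- P3 → Wexler plays Basic (best of 19, 1, 8); Vantage gets 2.
- P4 → Wexler plays Basic (best of 20, 9, 0); Vantage gets 11.
Vantage's induced payoffs are 12, 3, 2, 11, so Vantage commits to P1. Subgame-perfect outcome: (P1, Plus) with payoffs (12, 19).
Now find the simultaneous Nash equilibrium.
Vantage's best replies: Basic→P4; Plus→P3; Deluxe→P1.
Wexler's best replies: P1→Plus; P2→Basic; P3→Basic; P4→Basic.
Only (P4, Basic) has each player best-responding; Nash payoffs (11, 20).
Wexler earns 19 sequentially versus 20 at the Nash outcome: worse off.

worse off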